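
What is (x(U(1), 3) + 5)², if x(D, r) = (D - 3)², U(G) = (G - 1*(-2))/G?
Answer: 25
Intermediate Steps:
U(G) = (2 + G)/G (U(G) = (G + 2)/G = (2 + G)/G)
x(D, r) = (-3 + D)²
(x(U(1), 3) + 5)² = ((-3 + (2 + 1)/1)² + 5)² = ((-3 + 1*3)² + 5)² = ((-3 + 3)² + 5)² = (0² + 5)² = (0 + 5)² = 5² = 25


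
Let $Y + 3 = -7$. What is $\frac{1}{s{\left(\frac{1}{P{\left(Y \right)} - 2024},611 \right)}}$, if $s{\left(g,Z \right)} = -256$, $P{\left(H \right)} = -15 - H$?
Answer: $- \frac{1}{256} \approx -0.0039063$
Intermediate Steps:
$Y = -10$ ($Y = -3 - 7 = -10$)
$\frac{1}{s{\left(\frac{1}{P{\left(Y \right)} - 2024},611 \right)}} = \frac{1}{-256} = - \frac{1}{256}$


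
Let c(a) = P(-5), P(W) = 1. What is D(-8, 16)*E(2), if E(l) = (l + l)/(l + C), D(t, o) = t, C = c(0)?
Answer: -32/3 ≈ -10.667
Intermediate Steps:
c(a) = 1
C = 1
E(l) = 2*l/(1 + l) (E(l) = (l + l)/(l + 1) = (2*l)/(1 + l) = 2*l/(1 + l))
D(-8, 16)*E(2) = -16*2/(1 + 2) = -16*2/3 = -8*4/3 = -32/3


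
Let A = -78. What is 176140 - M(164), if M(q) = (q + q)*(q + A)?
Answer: 147932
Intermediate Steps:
M(q) = 2*q*(-78 + q) (M(q) = (q + q)*(q - 78) = (2*q)*(-78 + q) = 2*q*(-78 + q))
176140 - M(164) = 176140 - 2*164*(-78 + 164) = 176140 - 2*164*86 = 176140 - 1*28208 = 176140 - 28208 = 147932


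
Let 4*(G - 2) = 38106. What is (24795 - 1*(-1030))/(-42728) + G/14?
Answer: 29055157/42728 ≈ 680.00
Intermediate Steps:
G = 19057/2 (G = 2 + (¼)*38106 = 2 + 19053/2 = 19057/2 ≈ 9528.5)
(24795 - 1*(-1030))/(-42728) + G/14 = (24795 - 1*(-1030))/(-42728) + (19057/2)/14 = (24795 + 1030)*(-1/42728) + (19057/2)*(1/14) = 25825*(-1/42728) + 19057/28 = -25825/42728 + 19057/28 = 29055157/42728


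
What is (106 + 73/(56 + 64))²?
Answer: 163660849/14400 ≈ 11365.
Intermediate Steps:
(106 + 73/(56 + 64))² = (106 + 73/120)² = (12793/120)² = 163660849/14400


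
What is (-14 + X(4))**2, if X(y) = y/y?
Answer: 169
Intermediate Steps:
X(y) = 1
(-14 + X(4))**2 = (-14 + 1)**2 = (-13)**2 = 169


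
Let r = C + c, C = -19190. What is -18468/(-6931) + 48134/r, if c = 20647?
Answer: 360524630/10098467 ≈ 35.701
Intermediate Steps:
r = 1457 (r = -19190 + 20647 = 1457)
-18468/(-6931) + 48134/r = -18468/(-6931) + 48134/1457 = -18468*(-1/6931) + 48134*(1/1457) = 18468/6931 + 48134/1457 = 360524630/10098467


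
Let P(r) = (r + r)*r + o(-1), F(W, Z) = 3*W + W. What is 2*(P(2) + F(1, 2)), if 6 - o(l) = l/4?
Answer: 73/2 ≈ 36.500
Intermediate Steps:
F(W, Z) = 4*W
o(l) = 6 - l/4
P(r) = 25/4 + 2*r**2 (P(r) = (r + r)*r + (6 - 1/4*(-1)) = (2*r)*r + (6 + 1/4) = 2*r**2 + 25/4 = 25/4 + 2*r**2)
2*(P(2) + F(1, 2)) = 2*((25/4 + 2*2**2) + 4*1) = 2*((25/4 + 2*4) + 4) = 2*((25/4 + 8) + 4) = 2*(57/4 + 4) = 2*(73/4) = 73/2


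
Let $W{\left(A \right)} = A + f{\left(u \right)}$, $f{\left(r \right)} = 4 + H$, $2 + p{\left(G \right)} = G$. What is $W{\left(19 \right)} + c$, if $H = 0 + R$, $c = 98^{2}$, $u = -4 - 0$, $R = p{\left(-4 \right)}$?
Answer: $9621$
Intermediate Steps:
$p{\left(G \right)} = -2 + G$
$R = -6$ ($R = -2 - 4 = -6$)
$u = -4$ ($u = -4 + 0 = -4$)
$c = 9604$
$H = -6$ ($H = 0 - 6 = -6$)
$f{\left(r \right)} = -2$ ($f{\left(r \right)} = 4 - 6 = -2$)
$W{\left(A \right)} = -2 + A$ ($W{\left(A \right)} = A - 2 = -2 + A$)
$W{\left(19 \right)} + c = \left(-2 + 19\right) + 9604 = 17 + 9604 = 9621$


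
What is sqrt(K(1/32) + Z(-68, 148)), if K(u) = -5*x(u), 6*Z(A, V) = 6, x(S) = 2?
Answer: 3*I ≈ 3.0*I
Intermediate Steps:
Z(A, V) = 1 (Z(A, V) = (1/6)*6 = 1)
K(u) = -10 (K(u) = -5*2 = -10)
sqrt(K(1/32) + Z(-68, 148)) = sqrt(-10 + 1) = sqrt(-9) = 3*I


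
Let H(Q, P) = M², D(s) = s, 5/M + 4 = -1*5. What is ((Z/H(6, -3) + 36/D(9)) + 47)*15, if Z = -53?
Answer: -9054/5 ≈ -1810.8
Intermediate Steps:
M = -5/9 (M = 5/(-4 - 1*5) = 5/(-4 - 5) = 5/(-9) = 5*(-⅑) = -5/9 ≈ -0.55556)
H(Q, P) = 25/81 (H(Q, P) = (-5/9)² = 25/81)
((Z/H(6, -3) + 36/D(9)) + 47)*15 = ((-53/25/81 + 36/9) + 47)*15 = ((-53*81/25 + 36*(⅑)) + 47)*15 = ((-4293/25 + 4) + 47)*15 = (-4193/25 + 47)*15 = -3018/25*15 = -9054/5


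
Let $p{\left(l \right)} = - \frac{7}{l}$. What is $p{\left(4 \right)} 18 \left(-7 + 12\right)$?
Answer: $- \frac{315}{2} \approx -157.5$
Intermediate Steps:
$p{\left(4 \right)} 18 \left(-7 + 12\right) = - \frac{7}{4} \cdot 18 \left(-7 + 12\right) = \left(-7\right) \frac{1}{4} \cdot 18 \cdot 5 = \left(- \frac{7}{4}\right) 90 = - \frac{315}{2}$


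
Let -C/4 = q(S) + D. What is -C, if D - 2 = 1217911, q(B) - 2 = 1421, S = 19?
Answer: 4877344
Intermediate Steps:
q(B) = 1423 (q(B) = 2 + 1421 = 1423)
D = 1217913 (D = 2 + 1217911 = 1217913)
C = -4877344 (C = -4*(1423 + 1217913) = -4*1219336 = -4877344)
-C = -1*(-4877344) = 4877344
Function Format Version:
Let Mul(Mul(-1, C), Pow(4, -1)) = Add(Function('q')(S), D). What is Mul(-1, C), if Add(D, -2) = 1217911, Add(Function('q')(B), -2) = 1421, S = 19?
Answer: 4877344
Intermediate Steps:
Function('q')(B) = 1423 (Function('q')(B) = Add(2, 1421) = 1423)
D = 1217913 (D = Add(2, 1217911) = 1217913)
C = -4877344 (C = Mul(-4, Add(1423, 1217913)) = Mul(-4, 1219336) = -4877344)
Mul(-1, C) = Mul(-1, -4877344) = 4877344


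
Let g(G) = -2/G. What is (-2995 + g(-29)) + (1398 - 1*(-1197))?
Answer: -11598/29 ≈ -399.93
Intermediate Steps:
(-2995 + g(-29)) + (1398 - 1*(-1197)) = (-2995 - 2/(-29)) + (1398 - 1*(-1197)) = (-2995 - 2*(-1/29)) + (1398 + 1197) = (-2995 + 2/29) + 2595 = -86853/29 + 2595 = -11598/29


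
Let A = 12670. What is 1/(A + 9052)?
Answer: 1/21722 ≈ 4.6036e-5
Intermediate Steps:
1/(A + 9052) = 1/(12670 + 9052) = 1/21722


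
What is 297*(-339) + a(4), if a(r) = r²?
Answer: -100667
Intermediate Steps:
297*(-339) + a(4) = 297*(-339) + 4² = -100683 + 16 = -100667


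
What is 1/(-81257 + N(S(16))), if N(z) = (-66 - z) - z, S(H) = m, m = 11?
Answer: -1/81345 ≈ -1.2293e-5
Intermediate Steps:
S(H) = 11
N(z) = -66 - 2*z
1/(-81257 + N(S(16))) = 1/(-81257 + (-66 - 2*11)) = 1/(-81257 + (-66 - 22)) = 1/(-81257 - 88) = 1/(-81345) = -1/81345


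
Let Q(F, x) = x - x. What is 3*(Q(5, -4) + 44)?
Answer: 132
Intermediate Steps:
Q(F, x) = 0
3*(Q(5, -4) + 44) = 3*(0 + 44) = 3*44 = 132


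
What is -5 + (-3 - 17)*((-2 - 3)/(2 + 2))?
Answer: 20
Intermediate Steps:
-5 + (-3 - 17)*((-2 - 3)/(2 + 2)) = -5 - (-100)/4 = -5 - 20*(-5/4) = -5 + 25 = 20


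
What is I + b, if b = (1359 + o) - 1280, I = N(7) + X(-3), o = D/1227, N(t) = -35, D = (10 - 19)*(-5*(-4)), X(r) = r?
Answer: 16709/409 ≈ 40.853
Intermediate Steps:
D = -180 (D = -9*20 = -180)
o = -60/409 (o = -180/1227 = -180*1/1227 = -60/409 ≈ -0.14670)
I = -38 (I = -35 - 3 = -38)
b = 32251/409 (b = (1359 - 60/409) - 1280 = 555771/409 - 1280 = 32251/409 ≈ 78.853)
I + b = -38 + 32251/409 = 16709/409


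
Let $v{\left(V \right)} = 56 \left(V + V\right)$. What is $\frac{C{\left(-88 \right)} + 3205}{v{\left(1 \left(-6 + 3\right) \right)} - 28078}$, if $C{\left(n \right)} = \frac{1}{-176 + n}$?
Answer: $- \frac{846119}{7501296} \approx -0.1128$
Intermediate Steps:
$v{\left(V \right)} = 112 V$ ($v{\left(V \right)} = 56 \cdot 2 V = 112 V$)
$\frac{C{\left(-88 \right)} + 3205}{v{\left(1 \left(-6 + 3\right) \right)} - 28078} = \frac{\frac{1}{-176 - 88} + 3205}{112 \cdot 1 \left(-6 + 3\right) - 28078} = \frac{\frac{1}{-264} + 3205}{112 \cdot 1 \left(-3\right) - 28078} = \frac{- \frac{1}{264} + 3205}{112 \left(-3\right) - 28078} = \frac{846119}{264 \left(-336 - 28078\right)} = \frac{846119}{264 \left(-28414\right)} = \frac{846119}{264} \left(- \frac{1}{28414}\right) = - \frac{846119}{7501296}$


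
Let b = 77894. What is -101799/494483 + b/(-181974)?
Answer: -28521015014/44991524721 ≈ -0.63392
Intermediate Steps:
-101799/494483 + b/(-181974) = -101799/494483 + 77894/(-181974) = -101799*1/494483 + 77894*(-1/181974) = -101799/494483 - 38947/90987 = -28521015014/44991524721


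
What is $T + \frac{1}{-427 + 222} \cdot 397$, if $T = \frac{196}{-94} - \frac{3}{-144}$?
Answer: $- \frac{1850317}{462480} \approx -4.0009$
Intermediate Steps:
$T = - \frac{4657}{2256}$ ($T = 196 \left(- \frac{1}{94}\right) - - \frac{1}{48} = - \frac{98}{47} + \frac{1}{48} = - \frac{4657}{2256} \approx -2.0643$)
$T + \frac{1}{-427 + 222} \cdot 397 = - \frac{4657}{2256} + \frac{1}{-427 + 222} \cdot 397 = - \frac{4657}{2256} + \frac{1}{-205} \cdot 397 = - \frac{4657}{2256} - \frac{397}{205} = - \frac{1850317}{462480}$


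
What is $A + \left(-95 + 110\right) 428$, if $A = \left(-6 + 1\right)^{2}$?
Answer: $6445$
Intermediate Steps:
$A = 25$ ($A = \left(-5\right)^{2} = 25$)
$A + \left(-95 + 110\right) 428 = 25 + \left(-95 + 110\right) 428 = 25 + 15 \cdot 428 = 25 + 6420 = 6445$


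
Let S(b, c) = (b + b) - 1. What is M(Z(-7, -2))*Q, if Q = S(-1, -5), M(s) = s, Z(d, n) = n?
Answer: 6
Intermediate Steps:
S(b, c) = -1 + 2*b (S(b, c) = 2*b - 1 = -1 + 2*b)
Q = -3 (Q = -1 + 2*(-1) = -1 - 2 = -3)
M(Z(-7, -2))*Q = -2*(-3) = 6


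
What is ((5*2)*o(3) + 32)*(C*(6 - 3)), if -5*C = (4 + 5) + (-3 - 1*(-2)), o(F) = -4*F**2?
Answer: 7872/5 ≈ 1574.4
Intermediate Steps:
o(F) = -4*F**2
C = -8/5 (C = -((4 + 5) + (-3 - 1*(-2)))/5 = -(9 + (-3 + 2))/5 = -(9 - 1)/5 = -1/5*8 = -8/5 ≈ -1.6000)
((5*2)*o(3) + 32)*(C*(6 - 3)) = ((5*2)*(-4*3**2) + 32)*(-8*(6 - 3)/5) = (10*(-4*9) + 32)*(-8/5*3) = (10*(-36) + 32)*(-24/5) = (-360 + 32)*(-24/5) = -328*(-24/5) = 7872/5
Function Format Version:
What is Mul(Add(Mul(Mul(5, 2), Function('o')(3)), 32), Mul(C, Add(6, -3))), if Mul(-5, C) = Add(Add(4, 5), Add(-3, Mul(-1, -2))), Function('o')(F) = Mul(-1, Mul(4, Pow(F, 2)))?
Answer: Rational(7872, 5) ≈ 1574.4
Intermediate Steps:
Function('o')(F) = Mul(-4, Pow(F, 2))
C = Rational(-8, 5) (C = Mul(Rational(-1, 5), Add(Add(4, 5), Add(-3, Mul(-1, -2)))) = Mul(Rational(-1, 5), Add(9, Add(-3, 2))) = Mul(Rational(-1, 5), Add(9, -1)) = Mul(Rational(-1, 5), 8) = Rational(-8, 5) ≈ -1.6000)
Mul(Add(Mul(Mul(5, 2), Function('o')(3)), 32), Mul(C, Add(6, -3))) = Mul(Add(Mul(Mul(5, 2), Mul(-4, Pow(3, 2))), 32), Mul(Rational(-8, 5), Add(6, -3))) = Mul(Add(Mul(10, Mul(-4, 9)), 32), Mul(Rational(-8, 5), 3)) = Mul(Add(Mul(10, -36), 32), Rational(-24, 5)) = Mul(Add(-360, 32), Rational(-24, 5)) = Mul(-328, Rational(-24, 5)) = Rational(7872, 5)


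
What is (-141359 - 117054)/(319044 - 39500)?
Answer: -258413/279544 ≈ -0.92441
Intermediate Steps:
(-141359 - 117054)/(319044 - 39500) = -258413/279544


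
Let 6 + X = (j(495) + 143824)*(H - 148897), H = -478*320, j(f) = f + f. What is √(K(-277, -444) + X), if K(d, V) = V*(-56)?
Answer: 2*I*√10928273685 ≈ 2.0908e+5*I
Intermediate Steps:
K(d, V) = -56*V
j(f) = 2*f
H = -152960
X = -43713119604 (X = -6 + (2*495 + 143824)*(-152960 - 148897) = -6 + (990 + 143824)*(-301857) = -6 + 144814*(-301857) = -6 - 43713119598 = -43713119604)
√(K(-277, -444) + X) = √(-56*(-444) - 43713119604) = √(24864 - 43713119604) = √(-43713094740) = 2*I*√10928273685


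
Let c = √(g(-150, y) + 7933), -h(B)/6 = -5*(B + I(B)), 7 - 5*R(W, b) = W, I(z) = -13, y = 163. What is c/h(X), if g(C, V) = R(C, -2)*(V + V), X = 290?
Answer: √454235/41550 ≈ 0.016221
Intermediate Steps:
R(W, b) = 7/5 - W/5
h(B) = -390 + 30*B (h(B) = -(-30)*(B - 13) = -(-30)*(-13 + B) = -6*(65 - 5*B) = -390 + 30*B)
g(C, V) = 2*V*(7/5 - C/5) (g(C, V) = (7/5 - C/5)*(V + V) = (7/5 - C/5)*(2*V) = 2*V*(7/5 - C/5))
c = √454235/5 (c = √((⅖)*163*(7 - 1*(-150)) + 7933) = √((⅖)*163*(7 + 150) + 7933) = √((⅖)*163*157 + 7933) = √(51182/5 + 7933) = √(90847/5) = √454235/5 ≈ 134.79)
c/h(X) = (√454235/5)/(-390 + 30*290) = (√454235/5)/(-390 + 8700) = (√454235/5)/8310 = (√454235/5)*(1/8310) = √454235/41550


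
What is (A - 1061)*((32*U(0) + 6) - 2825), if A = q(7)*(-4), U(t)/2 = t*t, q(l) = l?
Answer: 3069891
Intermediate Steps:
U(t) = 2*t² (U(t) = 2*(t*t) = 2*t²)
A = -28 (A = 7*(-4) = -28)
(A - 1061)*((32*U(0) + 6) - 2825) = (-28 - 1061)*((32*(2*0²) + 6) - 2825) = -1089*((32*(2*0) + 6) - 2825) = -1089*((32*0 + 6) - 2825) = -1089*((0 + 6) - 2825) = -1089*(6 - 2825) = -1089*(-2819) = 3069891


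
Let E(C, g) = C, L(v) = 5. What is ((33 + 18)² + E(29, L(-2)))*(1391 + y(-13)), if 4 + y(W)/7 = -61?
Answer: 2461680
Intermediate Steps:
y(W) = -455 (y(W) = -28 + 7*(-61) = -28 - 427 = -455)
((33 + 18)² + E(29, L(-2)))*(1391 + y(-13)) = ((33 + 18)² + 29)*(1391 - 455) = (51² + 29)*936 = (2601 + 29)*936 = 2630*936 = 2461680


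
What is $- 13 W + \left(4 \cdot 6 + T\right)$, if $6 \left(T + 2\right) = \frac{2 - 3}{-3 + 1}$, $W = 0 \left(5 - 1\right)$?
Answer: $\frac{265}{12} \approx 22.083$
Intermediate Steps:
$W = 0$ ($W = 0 \cdot 4 = 0$)
$T = - \frac{23}{12}$ ($T = -2 + \frac{\left(2 - 3\right) \frac{1}{-3 + 1}}{6} = -2 + \frac{\left(-1\right) \frac{1}{-2}}{6} = -2 + \frac{\left(-1\right) \left(- \frac{1}{2}\right)}{6} = -2 + \frac{1}{6} \cdot \frac{1}{2} = -2 + \frac{1}{12} = - \frac{23}{12} \approx -1.9167$)
$- 13 W + \left(4 \cdot 6 + T\right) = \left(-13\right) 0 + \left(4 \cdot 6 - \frac{23}{12}\right) = 0 + \left(24 - \frac{23}{12}\right) = 0 + \frac{265}{12} = \frac{265}{12}$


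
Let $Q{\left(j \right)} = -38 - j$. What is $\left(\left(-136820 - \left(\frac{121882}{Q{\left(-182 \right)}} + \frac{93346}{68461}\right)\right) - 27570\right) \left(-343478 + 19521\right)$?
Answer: $\frac{263859307879081501}{4929192} \approx 5.353 \cdot 10^{10}$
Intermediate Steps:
$\left(\left(-136820 - \left(\frac{121882}{Q{\left(-182 \right)}} + \frac{93346}{68461}\right)\right) - 27570\right) \left(-343478 + 19521\right) = \left(\left(-136820 - \left(\frac{121882}{-38 - -182} + \frac{93346}{68461}\right)\right) - 27570\right) \left(-343478 + 19521\right) = \left(\left(-136820 - \left(\frac{121882}{-38 + 182} + 93346 \cdot \frac{1}{68461}\right)\right) - 27570\right) \left(-323957\right) = \left(\left(-136820 - \left(\frac{121882}{144} + \frac{93346}{68461}\right)\right) - 27570\right) \left(-323957\right) = \left(\left(-136820 - \left(121882 \cdot \frac{1}{144} + \frac{93346}{68461}\right)\right) - 27570\right) \left(-323957\right) = \left(\left(-136820 - \left(\frac{60941}{72} + \frac{93346}{68461}\right)\right) - 27570\right) \left(-323957\right) = \left(\left(-136820 - \frac{4178802713}{4929192}\right) - 27570\right) \left(-323957\right) = \left(- \frac{678590852153}{4929192} - 27570\right) \left(-323957\right) = \left(- \frac{814488675593}{4929192}\right) \left(-323957\right) = \frac{263859307879081501}{4929192}$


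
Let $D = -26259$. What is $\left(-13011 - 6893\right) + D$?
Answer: $-46163$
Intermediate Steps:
$\left(-13011 - 6893\right) + D = \left(-13011 - 6893\right) - 26259 = -19904 - 26259 = -46163$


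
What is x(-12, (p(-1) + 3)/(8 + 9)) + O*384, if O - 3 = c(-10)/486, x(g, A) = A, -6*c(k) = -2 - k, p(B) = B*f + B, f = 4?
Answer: 4754074/4131 ≈ 1150.8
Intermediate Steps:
p(B) = 5*B (p(B) = B*4 + B = 4*B + B = 5*B)
c(k) = 1/3 + k/6 (c(k) = -(-2 - k)/6 = 1/3 + k/6)
O = 2185/729 (O = 3 + (1/3 + (1/6)*(-10))/486 = 3 + (1/3 - 5/3)*(1/486) = 3 - 4/3*1/486 = 3 - 2/729 = 2185/729 ≈ 2.9973)
x(-12, (p(-1) + 3)/(8 + 9)) + O*384 = (5*(-1) + 3)/(8 + 9) + (2185/729)*384 = (-5 + 3)/17 + 279680/243 = -2*1/17 + 279680/243 = -2/17 + 279680/243 = 4754074/4131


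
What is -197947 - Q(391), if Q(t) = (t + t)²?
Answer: -809471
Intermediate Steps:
Q(t) = 4*t² (Q(t) = (2*t)² = 4*t²)
-197947 - Q(391) = -197947 - 4*391² = -197947 - 4*152881 = -197947 - 1*611524 = -197947 - 611524 = -809471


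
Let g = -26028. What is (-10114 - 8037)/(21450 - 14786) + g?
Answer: -24781249/952 ≈ -26031.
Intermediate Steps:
(-10114 - 8037)/(21450 - 14786) + g = (-10114 - 8037)/(21450 - 14786) - 26028 = -18151/6664 - 26028 = -18151*1/6664 - 26028 = -2593/952 - 26028 = -24781249/952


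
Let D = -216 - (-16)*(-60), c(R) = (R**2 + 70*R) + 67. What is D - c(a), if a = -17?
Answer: -342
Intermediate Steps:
c(R) = 67 + R**2 + 70*R
D = -1176 (D = -216 - 1*960 = -216 - 960 = -1176)
D - c(a) = -1176 - (67 + (-17)**2 + 70*(-17)) = -1176 - (67 + 289 - 1190) = -1176 - 1*(-834) = -1176 + 834 = -342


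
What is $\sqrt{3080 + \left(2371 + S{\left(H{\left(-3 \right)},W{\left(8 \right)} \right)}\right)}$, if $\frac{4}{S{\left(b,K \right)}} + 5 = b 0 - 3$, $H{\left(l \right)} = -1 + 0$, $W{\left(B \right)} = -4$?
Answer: $\frac{\sqrt{21802}}{2} \approx 73.828$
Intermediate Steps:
$H{\left(l \right)} = -1$
$S{\left(b,K \right)} = - \frac{1}{2}$ ($S{\left(b,K \right)} = \frac{4}{-5 + \left(b 0 - 3\right)} = \frac{4}{-5 + \left(0 - 3\right)} = \frac{4}{-5 - 3} = \frac{4}{-8} = 4 \left(- \frac{1}{8}\right) = - \frac{1}{2}$)
$\sqrt{3080 + \left(2371 + S{\left(H{\left(-3 \right)},W{\left(8 \right)} \right)}\right)} = \sqrt{3080 + \left(2371 - \frac{1}{2}\right)} = \sqrt{3080 + \frac{4741}{2}} = \sqrt{\frac{10901}{2}} = \frac{\sqrt{21802}}{2}$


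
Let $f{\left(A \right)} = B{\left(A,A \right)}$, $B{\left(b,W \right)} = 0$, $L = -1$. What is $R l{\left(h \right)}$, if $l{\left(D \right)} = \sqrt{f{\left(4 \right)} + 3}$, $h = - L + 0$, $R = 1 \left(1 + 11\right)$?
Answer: $12 \sqrt{3} \approx 20.785$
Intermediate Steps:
$f{\left(A \right)} = 0$
$R = 12$ ($R = 1 \cdot 12 = 12$)
$h = 1$ ($h = \left(-1\right) \left(-1\right) + 0 = 1 + 0 = 1$)
$l{\left(D \right)} = \sqrt{3}$ ($l{\left(D \right)} = \sqrt{0 + 3} = \sqrt{3}$)
$R l{\left(h \right)} = 12 \sqrt{3}$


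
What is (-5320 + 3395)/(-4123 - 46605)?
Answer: 1925/50728 ≈ 0.037947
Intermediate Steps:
(-5320 + 3395)/(-4123 - 46605) = -1925/(-50728) = -1925*(-1/50728) = 1925/50728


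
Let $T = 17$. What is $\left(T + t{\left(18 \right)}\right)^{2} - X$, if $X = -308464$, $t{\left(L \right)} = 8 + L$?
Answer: $310313$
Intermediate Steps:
$\left(T + t{\left(18 \right)}\right)^{2} - X = \left(17 + \left(8 + 18\right)\right)^{2} - -308464 = \left(17 + 26\right)^{2} + 308464 = 43^{2} + 308464 = 1849 + 308464 = 310313$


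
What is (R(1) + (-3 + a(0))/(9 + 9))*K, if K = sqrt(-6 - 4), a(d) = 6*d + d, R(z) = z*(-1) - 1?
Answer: -13*I*sqrt(10)/6 ≈ -6.8516*I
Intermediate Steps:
R(z) = -1 - z (R(z) = -z - 1 = -1 - z)
a(d) = 7*d
K = I*sqrt(10) (K = sqrt(-10) = I*sqrt(10) ≈ 3.1623*I)
(R(1) + (-3 + a(0))/(9 + 9))*K = ((-1 - 1*1) + (-3 + 7*0)/(9 + 9))*(I*sqrt(10)) = ((-1 - 1) + (-3 + 0)/18)*(I*sqrt(10)) = (-2 - 3*1/18)*(I*sqrt(10)) = (-2 - 1/6)*(I*sqrt(10)) = -13*I*sqrt(10)/6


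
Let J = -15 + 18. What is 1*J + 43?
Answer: 46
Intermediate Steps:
J = 3
1*J + 43 = 1*3 + 43 = 3 + 43 = 46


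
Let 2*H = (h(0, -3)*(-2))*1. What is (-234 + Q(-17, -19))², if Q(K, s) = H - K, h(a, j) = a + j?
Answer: 45796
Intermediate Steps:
H = 3 (H = (((0 - 3)*(-2))*1)/2 = (-3*(-2)*1)/2 = (6*1)/2 = (½)*6 = 3)
Q(K, s) = 3 - K
(-234 + Q(-17, -19))² = (-234 + (3 - 1*(-17)))² = (-234 + (3 + 17))² = (-234 + 20)² = (-214)² = 45796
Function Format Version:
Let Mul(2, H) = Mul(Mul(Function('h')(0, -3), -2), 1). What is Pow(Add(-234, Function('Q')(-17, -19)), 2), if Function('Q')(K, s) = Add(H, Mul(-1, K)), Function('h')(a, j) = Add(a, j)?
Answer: 45796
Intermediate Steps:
H = 3 (H = Mul(Rational(1, 2), Mul(Mul(Add(0, -3), -2), 1)) = Mul(Rational(1, 2), Mul(Mul(-3, -2), 1)) = Mul(Rational(1, 2), Mul(6, 1)) = Mul(Rational(1, 2), 6) = 3)
Function('Q')(K, s) = Add(3, Mul(-1, K))
Pow(Add(-234, Function('Q')(-17, -19)), 2) = Pow(Add(-234, Add(3, Mul(-1, -17))), 2) = Pow(Add(-234, Add(3, 17)), 2) = Pow(Add(-234, 20), 2) = Pow(-214, 2) = 45796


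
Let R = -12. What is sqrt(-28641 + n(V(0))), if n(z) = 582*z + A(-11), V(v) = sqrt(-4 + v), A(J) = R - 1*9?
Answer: sqrt(-28662 + 1164*I) ≈ 3.437 + 169.33*I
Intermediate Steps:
A(J) = -21 (A(J) = -12 - 1*9 = -12 - 9 = -21)
n(z) = -21 + 582*z (n(z) = 582*z - 21 = -21 + 582*z)
sqrt(-28641 + n(V(0))) = sqrt(-28641 + (-21 + 582*sqrt(-4 + 0))) = sqrt(-28641 + (-21 + 582*sqrt(-4))) = sqrt(-28641 + (-21 + 582*(2*I))) = sqrt(-28641 + (-21 + 1164*I)) = sqrt(-28662 + 1164*I)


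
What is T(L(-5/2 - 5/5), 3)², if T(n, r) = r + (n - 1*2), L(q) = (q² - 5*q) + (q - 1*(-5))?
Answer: 16641/16 ≈ 1040.1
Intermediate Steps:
L(q) = 5 + q² - 4*q (L(q) = (q² - 5*q) + (q + 5) = (q² - 5*q) + (5 + q) = 5 + q² - 4*q)
T(n, r) = -2 + n + r (T(n, r) = r + (n - 2) = r + (-2 + n) = -2 + n + r)
T(L(-5/2 - 5/5), 3)² = (-2 + (5 + (-5/2 - 5/5)² - 4*(-5/2 - 5/5)) + 3)² = (-2 + (5 + (-5*½ - 5*⅕)² - 4*(-5*½ - 5*⅕)) + 3)² = (-2 + (5 + (-5/2 - 1)² - 4*(-5/2 - 1)) + 3)² = (-2 + (5 + (-7/2)² - 4*(-7/2)) + 3)² = (-2 + (5 + 49/4 + 14) + 3)² = (-2 + 125/4 + 3)² = (129/4)² = 16641/16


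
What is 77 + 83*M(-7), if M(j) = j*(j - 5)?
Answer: 7049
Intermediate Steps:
M(j) = j*(-5 + j)
77 + 83*M(-7) = 77 + 83*(-7*(-5 - 7)) = 77 + 83*(-7*(-12)) = 77 + 83*84 = 77 + 6972 = 7049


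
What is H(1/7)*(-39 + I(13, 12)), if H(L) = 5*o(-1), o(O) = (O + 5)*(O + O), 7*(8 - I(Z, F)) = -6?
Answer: 8440/7 ≈ 1205.7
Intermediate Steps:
I(Z, F) = 62/7 (I(Z, F) = 8 - ⅐*(-6) = 8 + 6/7 = 62/7)
o(O) = 2*O*(5 + O) (o(O) = (5 + O)*(2*O) = 2*O*(5 + O))
H(L) = -40 (H(L) = 5*(2*(-1)*(5 - 1)) = 5*(2*(-1)*4) = 5*(-8) = -40)
H(1/7)*(-39 + I(13, 12)) = -40*(-39 + 62/7) = -40*(-211/7) = 8440/7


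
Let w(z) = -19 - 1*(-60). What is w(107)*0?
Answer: 0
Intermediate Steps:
w(z) = 41 (w(z) = -19 + 60 = 41)
w(107)*0 = 41*0 = 0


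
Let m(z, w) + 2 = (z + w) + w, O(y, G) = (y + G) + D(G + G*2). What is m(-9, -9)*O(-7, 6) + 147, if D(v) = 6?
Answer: 2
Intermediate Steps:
O(y, G) = 6 + G + y (O(y, G) = (y + G) + 6 = (G + y) + 6 = 6 + G + y)
m(z, w) = -2 + z + 2*w (m(z, w) = -2 + ((z + w) + w) = -2 + ((w + z) + w) = -2 + (z + 2*w) = -2 + z + 2*w)
m(-9, -9)*O(-7, 6) + 147 = (-2 - 9 + 2*(-9))*(6 + 6 - 7) + 147 = (-2 - 9 - 18)*5 + 147 = -29*5 + 147 = -145 + 147 = 2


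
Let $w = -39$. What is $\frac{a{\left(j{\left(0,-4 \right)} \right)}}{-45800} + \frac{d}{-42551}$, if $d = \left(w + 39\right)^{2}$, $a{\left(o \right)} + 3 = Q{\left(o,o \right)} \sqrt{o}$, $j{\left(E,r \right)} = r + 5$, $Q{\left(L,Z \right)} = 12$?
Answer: $- \frac{9}{45800} \approx -0.00019651$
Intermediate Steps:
$j{\left(E,r \right)} = 5 + r$
$a{\left(o \right)} = -3 + 12 \sqrt{o}$
$d = 0$ ($d = \left(-39 + 39\right)^{2} = 0^{2} = 0$)
$\frac{a{\left(j{\left(0,-4 \right)} \right)}}{-45800} + \frac{d}{-42551} = \frac{-3 + 12 \sqrt{5 - 4}}{-45800} + \frac{0}{-42551} = \left(-3 + 12 \sqrt{1}\right) \left(- \frac{1}{45800}\right) + 0 \left(- \frac{1}{42551}\right) = \left(-3 + 12 \cdot 1\right) \left(- \frac{1}{45800}\right) + 0 = \left(-3 + 12\right) \left(- \frac{1}{45800}\right) + 0 = 9 \left(- \frac{1}{45800}\right) + 0 = - \frac{9}{45800} + 0 = - \frac{9}{45800}$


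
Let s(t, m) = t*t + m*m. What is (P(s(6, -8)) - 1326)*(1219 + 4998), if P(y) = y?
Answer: -7622042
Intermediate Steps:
s(t, m) = m² + t² (s(t, m) = t² + m² = m² + t²)
(P(s(6, -8)) - 1326)*(1219 + 4998) = (((-8)² + 6²) - 1326)*(1219 + 4998) = ((64 + 36) - 1326)*6217 = (100 - 1326)*6217 = -1226*6217 = -7622042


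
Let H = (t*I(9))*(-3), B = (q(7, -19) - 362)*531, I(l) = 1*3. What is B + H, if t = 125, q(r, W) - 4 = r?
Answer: -187506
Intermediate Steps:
I(l) = 3
q(r, W) = 4 + r
B = -186381 (B = ((4 + 7) - 362)*531 = (11 - 362)*531 = -351*531 = -186381)
H = -1125 (H = (125*3)*(-3) = 375*(-3) = -1125)
B + H = -186381 - 1125 = -187506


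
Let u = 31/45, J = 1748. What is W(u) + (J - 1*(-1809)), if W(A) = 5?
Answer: 3562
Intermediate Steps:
u = 31/45 (u = 31*(1/45) = 31/45 ≈ 0.68889)
W(u) + (J - 1*(-1809)) = 5 + (1748 - 1*(-1809)) = 5 + (1748 + 1809) = 5 + 3557 = 3562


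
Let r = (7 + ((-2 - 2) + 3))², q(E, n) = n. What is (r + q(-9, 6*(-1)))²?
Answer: 900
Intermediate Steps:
r = 36 (r = (7 + (-4 + 3))² = (7 - 1)² = 6² = 36)
(r + q(-9, 6*(-1)))² = (36 + 6*(-1))² = (36 - 6)² = 30² = 900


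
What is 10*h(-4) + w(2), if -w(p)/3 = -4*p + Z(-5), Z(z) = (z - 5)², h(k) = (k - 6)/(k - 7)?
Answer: -2936/11 ≈ -266.91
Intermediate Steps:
h(k) = (-6 + k)/(-7 + k)
Z(z) = (-5 + z)²
w(p) = -300 + 12*p (w(p) = -3*(-4*p + (-5 - 5)²) = -3*(-4*p + (-10)²) = -3*(-4*p + 100) = -3*(100 - 4*p) = -300 + 12*p)
10*h(-4) + w(2) = 10*((-6 - 4)/(-7 - 4)) + (-300 + 12*2) = 10*(-10/(-11)) + (-300 + 24) = 10*(-1/11*(-10)) - 276 = 10*(10/11) - 276 = 100/11 - 276 = -2936/11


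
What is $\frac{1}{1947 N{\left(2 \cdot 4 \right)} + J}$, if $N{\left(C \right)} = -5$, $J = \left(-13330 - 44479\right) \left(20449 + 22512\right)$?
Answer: $- \frac{1}{2483542184} \approx -4.0265 \cdot 10^{-10}$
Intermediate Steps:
$J = -2483532449$ ($J = \left(-57809\right) 42961 = -2483532449$)
$\frac{1}{1947 N{\left(2 \cdot 4 \right)} + J} = \frac{1}{1947 \left(-5\right) - 2483532449} = \frac{1}{-9735 - 2483532449} = \frac{1}{-2483542184} = - \frac{1}{2483542184}$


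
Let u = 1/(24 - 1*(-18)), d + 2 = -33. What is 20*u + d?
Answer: -725/21 ≈ -34.524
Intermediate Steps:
d = -35 (d = -2 - 33 = -35)
u = 1/42 (u = 1/(24 + 18) = 1/42 ≈ 0.023810)
20*u + d = 20*(1/42) - 35 = 10/21 - 35 = -725/21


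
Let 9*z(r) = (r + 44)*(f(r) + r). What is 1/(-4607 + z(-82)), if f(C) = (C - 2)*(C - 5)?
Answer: -9/316051 ≈ -2.8476e-5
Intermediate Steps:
f(C) = (-5 + C)*(-2 + C) (f(C) = (-2 + C)*(-5 + C) = (-5 + C)*(-2 + C))
z(r) = (44 + r)*(10 + r² - 6*r)/9 (z(r) = ((r + 44)*((10 + r² - 7*r) + r))/9 = ((44 + r)*(10 + r² - 6*r))/9 = (44 + r)*(10 + r² - 6*r)/9)
1/(-4607 + z(-82)) = 1/(-4607 + (440/9 - 254/9*(-82) + (⅑)*(-82)³ + (38/9)*(-82)²)) = 1/(-4607 + (440/9 + 20828/9 + (⅑)*(-551368) + (38/9)*6724)) = 1/(-4607 + (440/9 + 20828/9 - 551368/9 + 255512/9)) = 1/(-4607 - 274588/9) = 1/(-316051/9) = -9/316051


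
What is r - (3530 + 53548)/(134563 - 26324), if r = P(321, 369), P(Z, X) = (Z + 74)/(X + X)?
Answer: 630841/79880382 ≈ 0.0078973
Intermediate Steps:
P(Z, X) = (74 + Z)/(2*X) (P(Z, X) = (74 + Z)/((2*X)) = (74 + Z)*(1/(2*X)) = (74 + Z)/(2*X))
r = 395/738 (r = (½)*(74 + 321)/369 = (½)*(1/369)*395 = 395/738 ≈ 0.53523)
r - (3530 + 53548)/(134563 - 26324) = 395/738 - (3530 + 53548)/(134563 - 26324) = 395/738 - 57078/108239 = 630841/79880382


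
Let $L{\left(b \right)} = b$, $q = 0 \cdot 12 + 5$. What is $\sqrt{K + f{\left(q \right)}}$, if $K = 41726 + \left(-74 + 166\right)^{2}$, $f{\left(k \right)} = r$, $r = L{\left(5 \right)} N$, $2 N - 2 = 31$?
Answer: $\frac{\sqrt{201090}}{2} \approx 224.22$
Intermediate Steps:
$q = 5$ ($q = 0 + 5 = 5$)
$N = \frac{33}{2}$ ($N = 1 + \frac{1}{2} \cdot 31 = 1 + \frac{31}{2} = \frac{33}{2} \approx 16.5$)
$r = \frac{165}{2}$ ($r = 5 \cdot \frac{33}{2} = \frac{165}{2} \approx 82.5$)
$f{\left(k \right)} = \frac{165}{2}$
$K = 50190$ ($K = 41726 + 92^{2} = 41726 + 8464 = 50190$)
$\sqrt{K + f{\left(q \right)}} = \sqrt{50190 + \frac{165}{2}} = \sqrt{\frac{100545}{2}} = \frac{\sqrt{201090}}{2}$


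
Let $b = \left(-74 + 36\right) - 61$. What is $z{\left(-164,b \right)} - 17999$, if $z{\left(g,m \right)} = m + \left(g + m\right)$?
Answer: $-18361$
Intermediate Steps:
$b = -99$ ($b = -38 - 61 = -99$)
$z{\left(g,m \right)} = g + 2 m$
$z{\left(-164,b \right)} - 17999 = \left(-164 + 2 \left(-99\right)\right) - 17999 = \left(-164 - 198\right) - 17999 = -362 - 17999 = -18361$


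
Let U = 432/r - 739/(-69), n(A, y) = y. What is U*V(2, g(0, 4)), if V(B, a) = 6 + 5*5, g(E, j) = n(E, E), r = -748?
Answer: 4052971/12903 ≈ 314.11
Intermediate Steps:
g(E, j) = E
U = 130741/12903 (U = 432/(-748) - 739/(-69) = 432*(-1/748) - 739*(-1/69) = -108/187 + 739/69 = 130741/12903 ≈ 10.133)
V(B, a) = 31 (V(B, a) = 6 + 25 = 31)
U*V(2, g(0, 4)) = (130741/12903)*31 = 4052971/12903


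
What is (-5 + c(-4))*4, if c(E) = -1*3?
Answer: -32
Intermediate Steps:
c(E) = -3
(-5 + c(-4))*4 = (-5 - 3)*4 = -8*4 = -32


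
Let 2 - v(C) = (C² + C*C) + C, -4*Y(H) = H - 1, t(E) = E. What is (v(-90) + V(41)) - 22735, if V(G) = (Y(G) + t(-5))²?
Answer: -38618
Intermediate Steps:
Y(H) = ¼ - H/4 (Y(H) = -(H - 1)/4 = -(-1 + H)/4 = ¼ - H/4)
v(C) = 2 - C - 2*C² (v(C) = 2 - ((C² + C*C) + C) = 2 - ((C² + C²) + C) = 2 - (2*C² + C) = 2 - (C + 2*C²) = 2 + (-C - 2*C²) = 2 - C - 2*C²)
V(G) = (-19/4 - G/4)² (V(G) = ((¼ - G/4) - 5)² = (-19/4 - G/4)²)
(v(-90) + V(41)) - 22735 = ((2 - 1*(-90) - 2*(-90)²) + (19 + 41)²/16) - 22735 = ((2 + 90 - 2*8100) + (1/16)*60²) - 22735 = ((2 + 90 - 16200) + (1/16)*3600) - 22735 = (-16108 + 225) - 22735 = -15883 - 22735 = -38618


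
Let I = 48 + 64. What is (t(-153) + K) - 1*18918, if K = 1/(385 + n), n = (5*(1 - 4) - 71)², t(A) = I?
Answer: -146329485/7781 ≈ -18806.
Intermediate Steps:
I = 112
t(A) = 112
n = 7396 (n = (5*(-3) - 71)² = (-15 - 71)² = (-86)² = 7396)
K = 1/7781 (K = 1/(385 + 7396) = 1/7781 ≈ 0.00012852)
(t(-153) + K) - 1*18918 = (112 + 1/7781) - 1*18918 = 871473/7781 - 18918 = -146329485/7781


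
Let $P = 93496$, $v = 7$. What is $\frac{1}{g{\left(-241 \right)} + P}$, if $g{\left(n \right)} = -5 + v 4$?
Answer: $\frac{1}{93519} \approx 1.0693 \cdot 10^{-5}$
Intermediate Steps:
$g{\left(n \right)} = 23$ ($g{\left(n \right)} = -5 + 7 \cdot 4 = -5 + 28 = 23$)
$\frac{1}{g{\left(-241 \right)} + P} = \frac{1}{23 + 93496} = \frac{1}{93519}$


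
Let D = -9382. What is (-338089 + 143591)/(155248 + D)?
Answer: -97249/72933 ≈ -1.3334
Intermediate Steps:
(-338089 + 143591)/(155248 + D) = (-338089 + 143591)/(155248 - 9382) = -194498/145866 = -194498*1/145866 = -97249/72933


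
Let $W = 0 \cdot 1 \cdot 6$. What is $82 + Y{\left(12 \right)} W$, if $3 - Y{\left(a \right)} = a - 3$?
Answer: $82$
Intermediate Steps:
$W = 0$ ($W = 0 \cdot 6 = 0$)
$Y{\left(a \right)} = 6 - a$ ($Y{\left(a \right)} = 3 - \left(a - 3\right) = 3 - \left(-3 + a\right) = 6 - a$)
$82 + Y{\left(12 \right)} W = 82 + \left(6 - 12\right) 0 = 82 - 0 = 82 + 0 = 82$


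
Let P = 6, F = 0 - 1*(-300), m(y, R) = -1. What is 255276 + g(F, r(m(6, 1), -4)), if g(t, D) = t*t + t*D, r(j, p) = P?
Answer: 347076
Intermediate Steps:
F = 300 (F = 0 + 300 = 300)
r(j, p) = 6
g(t, D) = t**2 + D*t
255276 + g(F, r(m(6, 1), -4)) = 255276 + 300*(6 + 300) = 255276 + 300*306 = 255276 + 91800 = 347076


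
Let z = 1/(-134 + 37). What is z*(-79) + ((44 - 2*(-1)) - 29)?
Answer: 1728/97 ≈ 17.814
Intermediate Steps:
z = -1/97 (z = 1/(-97) = -1/97 ≈ -0.010309)
z*(-79) + ((44 - 2*(-1)) - 29) = -1/97*(-79) + ((44 - 2*(-1)) - 29) = 79/97 + ((44 + 2) - 29) = 79/97 + (46 - 29) = 79/97 + 17 = 1728/97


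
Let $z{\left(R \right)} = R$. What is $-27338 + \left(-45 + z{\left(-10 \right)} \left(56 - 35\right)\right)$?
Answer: $-27593$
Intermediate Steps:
$-27338 + \left(-45 + z{\left(-10 \right)} \left(56 - 35\right)\right) = -27338 - \left(45 + 10 \left(56 - 35\right)\right) = -27338 - 255 = -27593$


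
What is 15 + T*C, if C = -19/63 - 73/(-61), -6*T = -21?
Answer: 9955/549 ≈ 18.133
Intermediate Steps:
T = 7/2 (T = -1/6*(-21) = 7/2 ≈ 3.5000)
C = 3440/3843 (C = -19*1/63 - 73*(-1/61) = -19/63 + 73/61 = 3440/3843 ≈ 0.89513)
15 + T*C = 15 + (7/2)*(3440/3843) = 15 + 1720/549 = 9955/549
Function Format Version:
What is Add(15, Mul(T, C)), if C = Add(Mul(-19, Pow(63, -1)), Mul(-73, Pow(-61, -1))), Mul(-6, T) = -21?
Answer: Rational(9955, 549) ≈ 18.133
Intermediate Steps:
T = Rational(7, 2) (T = Mul(Rational(-1, 6), -21) = Rational(7, 2) ≈ 3.5000)
C = Rational(3440, 3843) (C = Add(Mul(-19, Rational(1, 63)), Mul(-73, Rational(-1, 61))) = Add(Rational(-19, 63), Rational(73, 61)) = Rational(3440, 3843) ≈ 0.89513)
Add(15, Mul(T, C)) = Add(15, Mul(Rational(7, 2), Rational(3440, 3843))) = Add(15, Rational(1720, 549)) = Rational(9955, 549)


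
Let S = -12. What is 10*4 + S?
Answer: 28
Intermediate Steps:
10*4 + S = 10*4 - 12 = 40 - 12 = 28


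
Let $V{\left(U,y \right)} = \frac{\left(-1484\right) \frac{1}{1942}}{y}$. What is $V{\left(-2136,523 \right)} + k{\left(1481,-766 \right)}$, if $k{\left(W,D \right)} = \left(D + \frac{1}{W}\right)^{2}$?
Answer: $\frac{653563527817735963}{1113861096713} \approx 5.8676 \cdot 10^{5}$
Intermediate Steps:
$V{\left(U,y \right)} = - \frac{742}{971 y}$ ($V{\left(U,y \right)} = \frac{\left(-1484\right) \frac{1}{1942}}{y} = - \frac{742}{971 y}$)
$V{\left(-2136,523 \right)} + k{\left(1481,-766 \right)} = - \frac{742}{971 \cdot 523} + \frac{\left(1 - 1134446\right)^{2}}{2193361} = \left(- \frac{742}{971}\right) \frac{1}{523} + \frac{\left(1 - 1134446\right)^{2}}{2193361} = - \frac{742}{507833} + \frac{\left(-1134445\right)^{2}}{2193361} = - \frac{742}{507833} + \frac{1}{2193361} \cdot 1286965458025 = - \frac{742}{507833} + \frac{1286965458025}{2193361} = \frac{653563527817735963}{1113861096713}$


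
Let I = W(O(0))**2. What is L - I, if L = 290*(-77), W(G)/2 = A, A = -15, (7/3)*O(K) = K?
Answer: -23230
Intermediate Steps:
O(K) = 3*K/7
W(G) = -30 (W(G) = 2*(-15) = -30)
L = -22330
I = 900 (I = (-30)**2 = 900)
L - I = -22330 - 1*900 = -22330 - 900 = -23230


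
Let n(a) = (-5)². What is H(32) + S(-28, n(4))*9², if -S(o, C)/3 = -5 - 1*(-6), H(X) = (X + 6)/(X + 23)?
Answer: -13327/55 ≈ -242.31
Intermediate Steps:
n(a) = 25
H(X) = (6 + X)/(23 + X)
S(o, C) = -3 (S(o, C) = -3*(-5 - 1*(-6)) = -3*(-5 + 6) = -3*1 = -3)
H(32) + S(-28, n(4))*9² = (6 + 32)/(23 + 32) - 3*9² = 38/55 - 3*81 = (1/55)*38 - 243 = 38/55 - 243 = -13327/55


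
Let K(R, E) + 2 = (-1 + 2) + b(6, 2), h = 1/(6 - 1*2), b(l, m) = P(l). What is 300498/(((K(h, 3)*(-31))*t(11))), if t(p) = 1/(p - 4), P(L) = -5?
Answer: 350581/31 ≈ 11309.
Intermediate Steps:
b(l, m) = -5
t(p) = 1/(-4 + p)
h = 1/4 (h = 1/(6 - 2) = 1/4 ≈ 0.25000)
K(R, E) = -6 (K(R, E) = -2 + ((-1 + 2) - 5) = -2 + (1 - 5) = -2 - 4 = -6)
300498/(((K(h, 3)*(-31))*t(11))) = 300498/(((-6*(-31))/(-4 + 11))) = 300498/((186/7)) = 300498/((186*(1/7))) = 300498/(186/7) = 300498*(7/186) = 350581/31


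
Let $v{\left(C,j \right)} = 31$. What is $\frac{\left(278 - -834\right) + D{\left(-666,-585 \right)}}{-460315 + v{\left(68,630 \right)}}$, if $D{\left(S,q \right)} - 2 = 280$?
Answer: $- \frac{697}{230142} \approx -0.0030286$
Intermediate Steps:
$D{\left(S,q \right)} = 282$ ($D{\left(S,q \right)} = 2 + 280 = 282$)
$\frac{\left(278 - -834\right) + D{\left(-666,-585 \right)}}{-460315 + v{\left(68,630 \right)}} = \frac{\left(278 - -834\right) + 282}{-460315 + 31} = \frac{\left(278 + 834\right) + 282}{-460284} = \left(1112 + 282\right) \left(- \frac{1}{460284}\right) = 1394 \left(- \frac{1}{460284}\right) = - \frac{697}{230142}$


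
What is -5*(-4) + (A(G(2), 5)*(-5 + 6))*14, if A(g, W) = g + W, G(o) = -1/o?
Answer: 83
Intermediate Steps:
A(g, W) = W + g
-5*(-4) + (A(G(2), 5)*(-5 + 6))*14 = -5*(-4) + ((5 - 1/2)*(-5 + 6))*14 = 20 + ((5 - 1*½)*1)*14 = 20 + ((5 - ½)*1)*14 = 20 + ((9/2)*1)*14 = 20 + (9/2)*14 = 20 + 63 = 83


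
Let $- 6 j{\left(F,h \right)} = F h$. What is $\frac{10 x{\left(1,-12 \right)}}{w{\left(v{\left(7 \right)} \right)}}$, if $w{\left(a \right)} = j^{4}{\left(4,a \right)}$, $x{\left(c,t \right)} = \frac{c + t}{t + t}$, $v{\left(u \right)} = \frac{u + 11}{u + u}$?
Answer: $\frac{132055}{15552} \approx 8.4912$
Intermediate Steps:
$v{\left(u \right)} = \frac{11 + u}{2 u}$
$j{\left(F,h \right)} = - \frac{F h}{6}$
$x{\left(c,t \right)} = \frac{c + t}{2 t}$
$w{\left(a \right)} = \frac{16 a^{4}}{81}$ ($w{\left(a \right)} = \left(\left(- \frac{1}{6}\right) 4 a\right)^{4} = \left(- \frac{2 a}{3}\right)^{4} = \frac{16 a^{4}}{81}$)
$\frac{10 x{\left(1,-12 \right)}}{w{\left(v{\left(7 \right)} \right)}} = \frac{10 \frac{1 - 12}{2 \left(-12\right)}}{\frac{16}{81} \left(\frac{11 + 7}{2 \cdot 7}\right)^{4}} = \frac{10 \cdot \frac{1}{2} \left(- \frac{1}{12}\right) \left(-11\right)}{\frac{16}{81} \left(\frac{1}{2} \cdot \frac{1}{7} \cdot 18\right)^{4}} = \frac{10 \cdot \frac{11}{24}}{\frac{16}{81} \left(\frac{9}{7}\right)^{4}} = \frac{55}{12 \cdot \frac{16}{81} \cdot \frac{6561}{2401}} = \frac{55}{12 \cdot \frac{1296}{2401}} = \frac{55}{12} \cdot \frac{2401}{1296} = \frac{132055}{15552}$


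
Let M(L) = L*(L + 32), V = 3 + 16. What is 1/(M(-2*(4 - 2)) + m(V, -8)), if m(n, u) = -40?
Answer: -1/152 ≈ -0.0065789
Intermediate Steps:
V = 19
M(L) = L*(32 + L)
1/(M(-2*(4 - 2)) + m(V, -8)) = 1/((-2*(4 - 2))*(32 - 2*(4 - 2)) - 40) = 1/((-2*2)*(32 - 2*2) - 40) = 1/(-4*(32 - 4) - 40) = 1/(-4*28 - 40) = 1/(-112 - 40) = 1/(-152) = -1/152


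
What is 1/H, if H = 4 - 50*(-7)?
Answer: 1/354 ≈ 0.0028249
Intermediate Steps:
H = 354 (H = 4 + 350 = 354)
1/H = 1/354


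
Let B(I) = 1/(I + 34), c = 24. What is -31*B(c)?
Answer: -31/58 ≈ -0.53448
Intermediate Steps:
B(I) = 1/(34 + I)
-31*B(c) = -31/(34 + 24) = -31/58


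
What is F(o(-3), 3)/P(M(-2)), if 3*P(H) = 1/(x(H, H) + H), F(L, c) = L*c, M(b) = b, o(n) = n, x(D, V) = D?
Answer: 108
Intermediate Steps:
P(H) = 1/(6*H) (P(H) = 1/(3*(H + H)) = 1/(3*((2*H))) = (1/(2*H))/3 = 1/(6*H))
F(o(-3), 3)/P(M(-2)) = (-3*3)/(((⅙)/(-2))) = -9/((⅙)*(-½)) = -9/(-1/12) = -9*(-12) = 108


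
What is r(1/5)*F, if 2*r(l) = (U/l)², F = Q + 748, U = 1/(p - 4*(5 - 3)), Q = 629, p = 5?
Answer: 3825/2 ≈ 1912.5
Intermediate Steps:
U = -⅓ (U = 1/(5 - 4*(5 - 3)) = 1/(5 - 4*2) = 1/(5 - 8) = 1/(-3) = -⅓ ≈ -0.33333)
F = 1377 (F = 629 + 748 = 1377)
r(l) = 1/(18*l²) (r(l) = (-1/(3*l))²/2 = (1/(9*l²))/2 = 1/(18*l²))
r(1/5)*F = (1/(18*(1/5)²))*1377 = (1/(18*(1*(⅕))²))*1377 = (1/(18*5⁻²))*1377 = ((1/18)*25)*1377 = (25/18)*1377 = 3825/2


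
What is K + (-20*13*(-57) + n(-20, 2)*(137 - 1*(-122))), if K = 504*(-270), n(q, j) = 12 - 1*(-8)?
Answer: -116080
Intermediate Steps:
n(q, j) = 20 (n(q, j) = 12 + 8 = 20)
K = -136080
K + (-20*13*(-57) + n(-20, 2)*(137 - 1*(-122))) = -136080 + (-20*13*(-57) + 20*(137 - 1*(-122))) = -136080 + (-260*(-57) + 20*(137 + 122)) = -136080 + (14820 + 20*259) = -136080 + (14820 + 5180) = -136080 + 20000 = -116080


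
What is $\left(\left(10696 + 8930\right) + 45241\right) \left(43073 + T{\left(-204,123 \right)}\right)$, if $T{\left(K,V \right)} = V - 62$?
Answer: $2797973178$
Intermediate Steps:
$T{\left(K,V \right)} = -62 + V$ ($T{\left(K,V \right)} = V - 62 = -62 + V$)
$\left(\left(10696 + 8930\right) + 45241\right) \left(43073 + T{\left(-204,123 \right)}\right) = \left(\left(10696 + 8930\right) + 45241\right) \left(43073 + \left(-62 + 123\right)\right) = \left(19626 + 45241\right) \left(43073 + 61\right) = 64867 \cdot 43134 = 2797973178$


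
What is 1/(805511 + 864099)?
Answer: 1/1669610 ≈ 5.9894e-7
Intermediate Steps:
1/(805511 + 864099) = 1/1669610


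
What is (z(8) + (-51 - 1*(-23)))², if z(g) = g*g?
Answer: 1296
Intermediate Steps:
z(g) = g²
(z(8) + (-51 - 1*(-23)))² = (8² + (-51 - 1*(-23)))² = (64 + (-51 + 23))² = (64 - 28)² = 36² = 1296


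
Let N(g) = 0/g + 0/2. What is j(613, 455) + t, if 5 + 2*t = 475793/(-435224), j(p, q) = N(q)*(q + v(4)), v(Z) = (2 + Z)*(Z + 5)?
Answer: -2651913/870448 ≈ -3.0466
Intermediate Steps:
N(g) = 0 (N(g) = 0 + 0*(½) = 0 + 0 = 0)
v(Z) = (2 + Z)*(5 + Z)
j(p, q) = 0 (j(p, q) = 0*(q + (10 + 4² + 7*4)) = 0*(q + (10 + 16 + 28)) = 0*(q + 54) = 0*(54 + q) = 0)
t = -2651913/870448 (t = -5/2 + (475793/(-435224))/2 = -5/2 + (475793*(-1/435224))/2 = -5/2 + (½)*(-475793/435224) = -5/2 - 475793/870448 = -2651913/870448 ≈ -3.0466)
j(613, 455) + t = 0 - 2651913/870448 = -2651913/870448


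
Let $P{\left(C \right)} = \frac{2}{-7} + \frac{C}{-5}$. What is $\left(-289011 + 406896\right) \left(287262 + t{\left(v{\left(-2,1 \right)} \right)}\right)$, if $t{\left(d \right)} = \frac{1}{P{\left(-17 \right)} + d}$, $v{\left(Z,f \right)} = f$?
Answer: $\frac{1625467657085}{48} \approx 3.3864 \cdot 10^{10}$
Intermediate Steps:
$P{\left(C \right)} = - \frac{2}{7} - \frac{C}{5}$ ($P{\left(C \right)} = 2 \left(- \frac{1}{7}\right) + C \left(- \frac{1}{5}\right) = - \frac{2}{7} - \frac{C}{5}$)
$t{\left(d \right)} = \frac{1}{\frac{109}{35} + d}$ ($t{\left(d \right)} = \frac{1}{\left(- \frac{2}{7} - - \frac{17}{5}\right) + d} = \frac{1}{\left(- \frac{2}{7} + \frac{17}{5}\right) + d} = \frac{1}{\frac{109}{35} + d}$)
$\left(-289011 + 406896\right) \left(287262 + t{\left(v{\left(-2,1 \right)} \right)}\right) = \left(-289011 + 406896\right) \left(287262 + \frac{35}{109 + 35 \cdot 1}\right) = 117885 \left(287262 + \frac{35}{109 + 35}\right) = 117885 \left(287262 + \frac{35}{144}\right) = 117885 \cdot \frac{41365763}{144} = \frac{1625467657085}{48}$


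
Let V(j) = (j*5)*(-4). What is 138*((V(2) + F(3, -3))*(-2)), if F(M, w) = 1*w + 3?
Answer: 11040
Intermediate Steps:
V(j) = -20*j (V(j) = (5*j)*(-4) = -20*j)
F(M, w) = 3 + w (F(M, w) = w + 3 = 3 + w)
138*((V(2) + F(3, -3))*(-2)) = 138*((-20*2 + (3 - 3))*(-2)) = 138*((-40 + 0)*(-2)) = 138*(-40*(-2)) = 138*80 = 11040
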